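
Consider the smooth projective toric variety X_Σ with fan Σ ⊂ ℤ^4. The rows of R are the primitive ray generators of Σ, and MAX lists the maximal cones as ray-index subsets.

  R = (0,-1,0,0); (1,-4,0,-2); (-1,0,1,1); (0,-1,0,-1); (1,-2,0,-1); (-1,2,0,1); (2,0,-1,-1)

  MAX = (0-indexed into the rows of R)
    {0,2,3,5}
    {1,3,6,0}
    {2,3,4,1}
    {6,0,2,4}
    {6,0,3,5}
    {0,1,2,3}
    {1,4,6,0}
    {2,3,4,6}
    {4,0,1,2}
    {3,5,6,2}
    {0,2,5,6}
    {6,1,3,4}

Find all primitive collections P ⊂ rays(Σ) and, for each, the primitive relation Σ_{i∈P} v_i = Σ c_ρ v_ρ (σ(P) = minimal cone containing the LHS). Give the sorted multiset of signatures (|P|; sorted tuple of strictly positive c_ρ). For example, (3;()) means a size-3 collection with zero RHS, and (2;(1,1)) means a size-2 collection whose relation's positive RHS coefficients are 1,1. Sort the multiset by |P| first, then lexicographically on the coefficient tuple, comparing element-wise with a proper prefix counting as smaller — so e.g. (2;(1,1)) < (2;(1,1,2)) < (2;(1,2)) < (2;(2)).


|primitive collections| = 5. Relations:

  P = {4,5}:  v_{4} + v_{5} = 0  →  sig = (2;())
  P = {1,5}:  v_{1} + v_{5} = v_{0} + v_{3}  →  sig = (2;(1,1))
  P = {0,3,4}:  v_{0} + v_{3} + v_{4} = v_{1}  →  sig = (3;(1))
  P = {1,2,6}:  v_{1} + v_{2} + v_{6} = 2·v_{4}  →  sig = (3;(2))
  P = {0,2,3,6}:  v_{0} + v_{2} + v_{3} + v_{6} = v_{4}  →  sig = (4;(1))

Hence PRS(X_Σ) =
[(2;()), (2;(1,1)), (3;(1)), (3;(2)), (4;(1))]


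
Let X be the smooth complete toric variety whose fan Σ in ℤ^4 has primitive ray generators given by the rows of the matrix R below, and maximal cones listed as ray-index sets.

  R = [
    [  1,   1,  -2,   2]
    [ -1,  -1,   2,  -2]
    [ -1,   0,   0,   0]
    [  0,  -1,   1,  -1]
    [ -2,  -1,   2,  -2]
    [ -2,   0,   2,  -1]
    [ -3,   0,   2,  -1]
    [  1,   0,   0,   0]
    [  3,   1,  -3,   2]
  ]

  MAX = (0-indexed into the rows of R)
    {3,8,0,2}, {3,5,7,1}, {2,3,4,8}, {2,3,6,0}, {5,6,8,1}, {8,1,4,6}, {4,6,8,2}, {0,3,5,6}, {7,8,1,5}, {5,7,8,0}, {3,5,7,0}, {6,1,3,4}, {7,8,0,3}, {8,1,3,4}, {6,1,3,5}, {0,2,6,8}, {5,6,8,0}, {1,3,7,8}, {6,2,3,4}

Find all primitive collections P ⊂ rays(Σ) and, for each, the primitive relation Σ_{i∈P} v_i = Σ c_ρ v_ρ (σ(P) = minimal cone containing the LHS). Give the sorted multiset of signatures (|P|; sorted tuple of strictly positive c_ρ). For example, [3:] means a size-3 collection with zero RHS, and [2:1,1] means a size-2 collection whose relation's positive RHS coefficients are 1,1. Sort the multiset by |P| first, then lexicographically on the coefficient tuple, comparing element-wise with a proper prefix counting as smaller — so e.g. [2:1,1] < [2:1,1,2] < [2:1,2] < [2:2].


10 minimal non-faces of Δ(Σ) (on 9 rays):

  P={0,1}:  v_{0} + v_{1} = 0 — sig = [2:]
  P={2,7}:  v_{2} + v_{7} = 0 — sig = [2:]
  P={0,4}:  v_{0} + v_{4} = v_{2} — sig = [2:1]
  P={1,2}:  v_{1} + v_{2} = v_{4} — sig = [2:1]
  P={2,5}:  v_{2} + v_{5} = v_{6} — sig = [2:1]
  P={4,7}:  v_{4} + v_{7} = v_{1} — sig = [2:1]
  P={6,7}:  v_{6} + v_{7} = v_{5} — sig = [2:1]
  P={4,5}:  v_{4} + v_{5} = v_{1} + v_{6} — sig = [2:1,1]
  P={3,6,8}:  v_{3} + v_{6} + v_{8} = 0 — sig = [3:]
  P={3,5,8}:  v_{3} + v_{5} + v_{8} = v_{7} — sig = [3:1]

Hence PRS(X_Σ) =
[[2:], [2:], [2:1], [2:1], [2:1], [2:1], [2:1], [2:1,1], [3:], [3:1]]


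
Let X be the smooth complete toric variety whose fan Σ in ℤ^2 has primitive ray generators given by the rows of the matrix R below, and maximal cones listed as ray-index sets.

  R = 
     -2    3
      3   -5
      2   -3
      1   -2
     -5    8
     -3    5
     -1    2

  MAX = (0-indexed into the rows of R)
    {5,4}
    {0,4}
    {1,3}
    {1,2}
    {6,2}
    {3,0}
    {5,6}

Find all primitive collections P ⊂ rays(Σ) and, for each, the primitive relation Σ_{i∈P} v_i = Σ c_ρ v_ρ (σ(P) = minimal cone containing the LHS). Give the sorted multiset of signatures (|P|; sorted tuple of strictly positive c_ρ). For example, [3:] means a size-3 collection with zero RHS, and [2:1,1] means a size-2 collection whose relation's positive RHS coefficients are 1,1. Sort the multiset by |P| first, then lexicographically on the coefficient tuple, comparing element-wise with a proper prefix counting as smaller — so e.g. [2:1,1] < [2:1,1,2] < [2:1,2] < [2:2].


Σ has 14 primitive collections:

  P = {0,2}:  v_{0} + v_{2} = 0  ⟹  sig = [2:]
  P = {1,5}:  v_{1} + v_{5} = 0  ⟹  sig = [2:]
  P = {3,6}:  v_{3} + v_{6} = 0  ⟹  sig = [2:]
  P = {0,1}:  v_{0} + v_{1} = v_{3}  ⟹  sig = [2:1]
  P = {0,5}:  v_{0} + v_{5} = v_{4}  ⟹  sig = [2:1]
  P = {0,6}:  v_{0} + v_{6} = v_{5}  ⟹  sig = [2:1]
  P = {1,4}:  v_{1} + v_{4} = v_{0}  ⟹  sig = [2:1]
  P = {1,6}:  v_{1} + v_{6} = v_{2}  ⟹  sig = [2:1]
  P = {2,3}:  v_{2} + v_{3} = v_{1}  ⟹  sig = [2:1]
  P = {2,4}:  v_{2} + v_{4} = v_{5}  ⟹  sig = [2:1]
  P = {2,5}:  v_{2} + v_{5} = v_{6}  ⟹  sig = [2:1]
  P = {3,5}:  v_{3} + v_{5} = v_{0}  ⟹  sig = [2:1]
  P = {3,4}:  v_{3} + v_{4} = 2·v_{0}  ⟹  sig = [2:2]
  P = {4,6}:  v_{4} + v_{6} = 2·v_{5}  ⟹  sig = [2:2]

Hence PRS(X_Σ) =
{ [2:] ×3,  [2:1] ×9,  [2:2] ×2 }


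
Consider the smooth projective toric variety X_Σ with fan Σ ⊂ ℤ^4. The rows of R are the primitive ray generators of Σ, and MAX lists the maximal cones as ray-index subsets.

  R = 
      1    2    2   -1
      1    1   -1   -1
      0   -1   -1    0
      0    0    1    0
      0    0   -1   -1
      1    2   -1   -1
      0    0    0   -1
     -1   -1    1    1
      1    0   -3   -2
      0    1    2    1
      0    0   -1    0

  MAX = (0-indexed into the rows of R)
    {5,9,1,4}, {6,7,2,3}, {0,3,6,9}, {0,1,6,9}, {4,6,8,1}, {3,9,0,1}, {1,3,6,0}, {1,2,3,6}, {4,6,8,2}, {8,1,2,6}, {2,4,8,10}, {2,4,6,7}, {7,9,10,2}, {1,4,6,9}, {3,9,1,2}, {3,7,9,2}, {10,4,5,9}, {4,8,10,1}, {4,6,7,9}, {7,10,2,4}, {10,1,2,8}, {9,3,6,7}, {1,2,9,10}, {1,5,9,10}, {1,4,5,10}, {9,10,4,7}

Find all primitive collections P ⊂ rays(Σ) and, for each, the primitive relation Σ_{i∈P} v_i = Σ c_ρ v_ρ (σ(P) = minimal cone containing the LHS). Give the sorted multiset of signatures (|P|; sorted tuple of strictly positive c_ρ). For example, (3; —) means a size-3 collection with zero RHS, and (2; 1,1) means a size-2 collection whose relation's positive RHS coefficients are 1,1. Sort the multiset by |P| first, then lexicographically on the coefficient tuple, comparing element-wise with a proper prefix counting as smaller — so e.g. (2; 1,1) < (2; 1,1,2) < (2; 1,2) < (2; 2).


The 23 primitive collections of Σ (r=11, n=4):

  • {1,7}:  v_{1} + v_{7} = 0  ⇒ sig = (2; —)
  • {3,10}:  v_{3} + v_{10} = 0  ⇒ sig = (2; —)
  • {3,4}:  v_{3} + v_{4} = v_{6}  ⇒ sig = (2; 1)
  • {6,10}:  v_{6} + v_{10} = v_{4}  ⇒ sig = (2; 1)
  • {8,9}:  v_{8} + v_{9} = v_{1}  ⇒ sig = (2; 1)
  • {2,5}:  v_{2} + v_{5} = v_{1} + v_{10}  ⇒ sig = (2; 1,1)
  • {7,8}:  v_{7} + v_{8} = v_{2} + v_{4}  ⇒ sig = (2; 1,1)
  • {0,7}:  v_{0} + v_{7} = v_{3} + v_{6} + v_{9}  ⇒ sig = (2; 1,1,1)
  • {0,10}:  v_{0} + v_{10} = v_{1} + v_{6} + v_{9}  ⇒ sig = (2; 1,1,1)
  • {3,5}:  v_{3} + v_{5} = v_{1} + v_{4} + v_{9}  ⇒ sig = (2; 1,1,1)
  • {3,8}:  v_{3} + v_{8} = v_{1} + v_{2} + v_{6}  ⇒ sig = (2; 1,1,1)
  • {5,7}:  v_{5} + v_{7} = v_{4} + v_{9} + v_{10}  ⇒ sig = (2; 1,1,1)
  • {0,4}:  v_{0} + v_{4} = v_{1} + 2·v_{6} + v_{9}  ⇒ sig = (2; 1,1,2)
  • {0,8}:  v_{0} + v_{8} = 2·v_{1} + v_{3} + v_{6}  ⇒ sig = (2; 1,1,2)
  • {5,6}:  v_{5} + v_{6} = v_{1} + 2·v_{4} + v_{9}  ⇒ sig = (2; 1,1,2)
  • {5,8}:  v_{5} + v_{8} = 2·v_{1} + v_{4} + v_{10}  ⇒ sig = (2; 1,1,2)
  • {0,5}:  v_{0} + v_{5} = 2·v_{1} + v_{4} + v_{6} + 2·v_{9}  ⇒ sig = (2; 1,1,2,2)
  • {0,2}:  v_{0} + v_{2} = v_{1} + 2·v_{3}  ⇒ sig = (2; 1,2)
  • {2,4,9}:  v_{2} + v_{4} + v_{9} = 0  ⇒ sig = (3; —)
  • {1,2,4}:  v_{1} + v_{2} + v_{4} = v_{8}  ⇒ sig = (3; 1)
  • {2,6,9}:  v_{2} + v_{6} + v_{9} = v_{3}  ⇒ sig = (3; 1)
  • {1,3,6,9}:  v_{1} + v_{3} + v_{6} + v_{9} = v_{0}  ⇒ sig = (4; 1)
  • {1,4,9,10}:  v_{1} + v_{4} + v_{9} + v_{10} = v_{5}  ⇒ sig = (4; 1)

Signatures (|P|; sorted positive RHS coefficients), sorted:
{ (2; —) ×2,  (2; 1) ×3,  (2; 1,1) ×2,  (2; 1,1,1) ×5,  (2; 1,1,2) ×4,  (2; 1,1,2,2),  (2; 1,2),  (3; —),  (3; 1) ×2,  (4; 1) ×2 }


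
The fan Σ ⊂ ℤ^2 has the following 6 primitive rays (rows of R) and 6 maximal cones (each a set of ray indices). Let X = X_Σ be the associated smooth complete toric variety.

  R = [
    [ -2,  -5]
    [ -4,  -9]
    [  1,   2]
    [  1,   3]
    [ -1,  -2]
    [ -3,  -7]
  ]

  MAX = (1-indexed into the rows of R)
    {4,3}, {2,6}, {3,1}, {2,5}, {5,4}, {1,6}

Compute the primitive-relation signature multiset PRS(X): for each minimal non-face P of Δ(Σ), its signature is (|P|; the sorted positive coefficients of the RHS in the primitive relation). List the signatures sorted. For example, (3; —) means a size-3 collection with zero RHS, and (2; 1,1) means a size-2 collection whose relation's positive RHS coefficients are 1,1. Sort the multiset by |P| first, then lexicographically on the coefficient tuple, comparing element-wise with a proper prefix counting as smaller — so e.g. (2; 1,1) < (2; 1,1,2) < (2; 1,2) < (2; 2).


The 9 primitive collections of Σ (r=6, n=2):

  P={3,5}:  v_{3} + v_{5} = 0  ⟹  sig = (2; —)
  P={1,4}:  v_{1} + v_{4} = v_{5}  ⟹  sig = (2; 1)
  P={1,5}:  v_{1} + v_{5} = v_{6}  ⟹  sig = (2; 1)
  P={2,3}:  v_{2} + v_{3} = v_{6}  ⟹  sig = (2; 1)
  P={3,6}:  v_{3} + v_{6} = v_{1}  ⟹  sig = (2; 1)
  P={5,6}:  v_{5} + v_{6} = v_{2}  ⟹  sig = (2; 1)
  P={1,2}:  v_{1} + v_{2} = 2·v_{6}  ⟹  sig = (2; 2)
  P={4,6}:  v_{4} + v_{6} = 2·v_{5}  ⟹  sig = (2; 2)
  P={2,4}:  v_{2} + v_{4} = 3·v_{5}  ⟹  sig = (2; 3)

so the primitive-relation signature multiset is
    |P|=2: 9 collections, coeffs (), (1), (1), (1), (1), (1), (2), (2), (3)


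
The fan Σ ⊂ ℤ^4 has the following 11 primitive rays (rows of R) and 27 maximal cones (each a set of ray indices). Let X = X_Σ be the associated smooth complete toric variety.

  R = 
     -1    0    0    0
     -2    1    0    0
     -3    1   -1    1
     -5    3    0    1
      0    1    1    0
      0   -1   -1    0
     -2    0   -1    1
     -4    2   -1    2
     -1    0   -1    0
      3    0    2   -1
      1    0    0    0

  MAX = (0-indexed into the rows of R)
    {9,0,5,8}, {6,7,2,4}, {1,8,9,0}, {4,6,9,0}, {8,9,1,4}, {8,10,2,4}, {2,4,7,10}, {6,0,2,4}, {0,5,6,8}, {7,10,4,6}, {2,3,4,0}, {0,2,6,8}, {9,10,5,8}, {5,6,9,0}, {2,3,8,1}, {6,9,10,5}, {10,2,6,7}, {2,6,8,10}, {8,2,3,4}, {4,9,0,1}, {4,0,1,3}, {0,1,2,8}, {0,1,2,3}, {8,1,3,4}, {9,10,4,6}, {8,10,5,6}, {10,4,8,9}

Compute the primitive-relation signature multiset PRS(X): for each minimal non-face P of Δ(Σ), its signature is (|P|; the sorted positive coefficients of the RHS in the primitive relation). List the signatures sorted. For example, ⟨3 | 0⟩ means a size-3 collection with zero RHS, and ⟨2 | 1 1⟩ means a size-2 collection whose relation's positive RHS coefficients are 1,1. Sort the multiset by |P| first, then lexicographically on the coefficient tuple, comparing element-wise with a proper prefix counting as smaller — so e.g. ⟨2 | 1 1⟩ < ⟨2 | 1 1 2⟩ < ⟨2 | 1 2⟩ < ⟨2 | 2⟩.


Σ has 23 primitive collections:

  P={0,10}:  v_{0} + v_{10} = 0  →  sig = ⟨2 | 0⟩
  P={4,5}:  v_{4} + v_{5} = 0  →  sig = ⟨2 | 0⟩
  P={2,9}:  v_{2} + v_{9} = v_{4}  →  sig = ⟨2 | 1⟩
  P={1,5}:  v_{1} + v_{5} = v_{0} + v_{8}  →  sig = ⟨2 | 1 1⟩
  P={1,6}:  v_{1} + v_{6} = v_{0} + v_{2}  →  sig = ⟨2 | 1 1⟩
  P={1,10}:  v_{1} + v_{10} = v_{4} + v_{8}  →  sig = ⟨2 | 1 1⟩
  P={2,5}:  v_{2} + v_{5} = v_{6} + v_{8}  →  sig = ⟨2 | 1 1⟩
  P={3,5}:  v_{3} + v_{5} = v_{1} + v_{2}  →  sig = ⟨2 | 1 1⟩
  P={0,7}:  v_{0} + v_{7} = v_{2} + v_{4} + v_{6}  →  sig = ⟨2 | 1 1 1⟩
  P={5,7}:  v_{5} + v_{7} = v_{2} + v_{6} + v_{10}  →  sig = ⟨2 | 1 1 1⟩
  P={3,6}:  v_{3} + v_{6} = v_{0} + 2·v_{2} + v_{4}  →  sig = ⟨2 | 1 1 2⟩
  P={3,10}:  v_{3} + v_{10} = v_{2} + 2·v_{4} + v_{8}  →  sig = ⟨2 | 1 1 2⟩
  P={7,9}:  v_{7} + v_{9} = 2·v_{4} + v_{6} + v_{10}  →  sig = ⟨2 | 1 1 2⟩
  P={1,7}:  v_{1} + v_{7} = 2·v_{2} + v_{4}  →  sig = ⟨2 | 1 2⟩
  P={3,9}:  v_{3} + v_{9} = v_{1} + 2·v_{4}  →  sig = ⟨2 | 1 2⟩
  P={7,8}:  v_{7} + v_{8} = 2·v_{2} + v_{10}  →  sig = ⟨2 | 1 2⟩
  P={3,7}:  v_{3} + v_{7} = 3·v_{2} + 2·v_{4}  →  sig = ⟨2 | 2 3⟩
  P={6,8,9}:  v_{6} + v_{8} + v_{9} = 0  →  sig = ⟨3 | 0⟩
  P={0,4,8}:  v_{0} + v_{4} + v_{8} = v_{1}  →  sig = ⟨3 | 1⟩
  P={1,2,4}:  v_{1} + v_{2} + v_{4} = v_{3}  →  sig = ⟨3 | 1⟩
  P={4,6,8}:  v_{4} + v_{6} + v_{8} = v_{2}  →  sig = ⟨3 | 1⟩
  P={0,3,8}:  v_{0} + v_{3} + v_{8} = 2·v_{1} + v_{2}  →  sig = ⟨3 | 1 2⟩
  P={2,4,6,10}:  v_{2} + v_{4} + v_{6} + v_{10} = v_{7}  →  sig = ⟨4 | 1⟩

so the primitive-relation signature multiset is
    ⟨2 | 0⟩
    ⟨2 | 0⟩
    ⟨2 | 1⟩
    ⟨2 | 1 1⟩
    ⟨2 | 1 1⟩
    ⟨2 | 1 1⟩
    ⟨2 | 1 1⟩
    ⟨2 | 1 1⟩
    ⟨2 | 1 1 1⟩
    ⟨2 | 1 1 1⟩
    ⟨2 | 1 1 2⟩
    ⟨2 | 1 1 2⟩
    ⟨2 | 1 1 2⟩
    ⟨2 | 1 2⟩
    ⟨2 | 1 2⟩
    ⟨2 | 1 2⟩
    ⟨2 | 2 3⟩
    ⟨3 | 0⟩
    ⟨3 | 1⟩
    ⟨3 | 1⟩
    ⟨3 | 1⟩
    ⟨3 | 1 2⟩
    ⟨4 | 1⟩


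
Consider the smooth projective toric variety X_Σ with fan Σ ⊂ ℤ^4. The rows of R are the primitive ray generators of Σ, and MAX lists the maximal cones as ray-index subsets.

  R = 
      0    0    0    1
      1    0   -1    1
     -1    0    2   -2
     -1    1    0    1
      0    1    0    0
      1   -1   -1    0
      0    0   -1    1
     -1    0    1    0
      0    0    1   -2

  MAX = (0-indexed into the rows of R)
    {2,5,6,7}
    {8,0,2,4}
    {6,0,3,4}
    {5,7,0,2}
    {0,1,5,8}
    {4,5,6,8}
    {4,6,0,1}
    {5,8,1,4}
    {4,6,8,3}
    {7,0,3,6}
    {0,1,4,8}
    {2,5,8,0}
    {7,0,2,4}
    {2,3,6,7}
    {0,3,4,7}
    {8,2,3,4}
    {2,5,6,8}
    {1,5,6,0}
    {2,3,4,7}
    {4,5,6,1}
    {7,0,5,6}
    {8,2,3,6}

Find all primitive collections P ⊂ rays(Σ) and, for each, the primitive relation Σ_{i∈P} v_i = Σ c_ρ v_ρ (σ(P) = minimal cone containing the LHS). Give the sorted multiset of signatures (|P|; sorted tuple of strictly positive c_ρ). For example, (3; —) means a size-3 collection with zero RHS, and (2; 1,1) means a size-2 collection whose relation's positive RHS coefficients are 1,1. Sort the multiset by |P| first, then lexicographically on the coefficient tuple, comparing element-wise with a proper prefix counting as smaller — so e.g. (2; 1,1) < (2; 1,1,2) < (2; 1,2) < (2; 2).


Minimal non-faces — 15 found among 9 rays, 22 max cones:

  {1,7}:  v_{1} + v_{7} = v_{0}  so sig = (2; 1)
  {3,5}:  v_{3} + v_{5} = v_{6}  so sig = (2; 1)
  {7,8}:  v_{7} + v_{8} = v_{2}  so sig = (2; 1)
  {1,2}:  v_{1} + v_{2} = v_{0} + v_{8}  so sig = (2; 1,1)
  {1,3}:  v_{1} + v_{3} = v_{0} + v_{4} + v_{6}  so sig = (2; 1,1,1)
  {0,6,8}:  v_{0} + v_{6} + v_{8} = 0  so sig = (3; —)
  {4,5,7}:  v_{4} + v_{5} + v_{7} = 0  so sig = (3; —)
  {0,2,6}:  v_{0} + v_{2} + v_{6} = v_{7}  so sig = (3; 1)
  {0,4,5}:  v_{0} + v_{4} + v_{5} = v_{1}  so sig = (3; 1)
  {2,4,5}:  v_{2} + v_{4} + v_{5} = v_{8}  so sig = (3; 1)
  {4,6,7}:  v_{4} + v_{6} + v_{7} = v_{3}  so sig = (3; 1)
  {0,3,8}:  v_{0} + v_{3} + v_{8} = v_{4} + v_{7}  so sig = (3; 1,1)
  {1,6,8}:  v_{1} + v_{6} + v_{8} = v_{4} + v_{5}  so sig = (3; 1,1)
  {2,4,6}:  v_{2} + v_{4} + v_{6} = v_{3} + v_{8}  so sig = (3; 1,1)
  {0,2,3}:  v_{0} + v_{2} + v_{3} = v_{4} + 2·v_{7}  so sig = (3; 1,2)

so the primitive-relation signature multiset is
{ (2; 1) ×3,  (2; 1,1),  (2; 1,1,1),  (3; —) ×2,  (3; 1) ×4,  (3; 1,1) ×3,  (3; 1,2) }


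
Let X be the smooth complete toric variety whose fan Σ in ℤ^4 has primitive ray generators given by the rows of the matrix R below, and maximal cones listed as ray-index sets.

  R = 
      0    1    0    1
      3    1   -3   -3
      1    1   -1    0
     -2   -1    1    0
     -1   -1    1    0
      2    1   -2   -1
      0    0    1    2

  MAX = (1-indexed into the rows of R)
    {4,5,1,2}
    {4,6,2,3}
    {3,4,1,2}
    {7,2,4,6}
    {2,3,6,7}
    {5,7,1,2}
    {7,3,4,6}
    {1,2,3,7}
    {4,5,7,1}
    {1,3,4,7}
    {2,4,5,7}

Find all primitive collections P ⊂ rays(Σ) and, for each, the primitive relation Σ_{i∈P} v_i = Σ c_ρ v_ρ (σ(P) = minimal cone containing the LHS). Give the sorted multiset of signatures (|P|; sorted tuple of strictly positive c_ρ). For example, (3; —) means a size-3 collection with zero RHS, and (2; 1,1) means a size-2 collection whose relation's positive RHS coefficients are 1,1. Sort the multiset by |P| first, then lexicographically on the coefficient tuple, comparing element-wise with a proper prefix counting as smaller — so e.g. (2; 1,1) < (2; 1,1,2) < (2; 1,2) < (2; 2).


5 minimal non-faces of Δ(Σ) (on 7 rays):

  P={3,5}:  v_{3} + v_{5} = 0 — sig = (2; —)
  P={5,6}:  v_{5} + v_{6} = v_{2} + v_{4} + v_{7} — sig = (2; 1,1,1)
  P={1,6}:  v_{1} + v_{6} = 2·v_{3} — sig = (2; 2)
  P={1,2,4,7}:  v_{1} + v_{2} + v_{4} + v_{7} = v_{3} — sig = (4; 1)
  P={2,3,4,7}:  v_{2} + v_{3} + v_{4} + v_{7} = v_{6} — sig = (4; 1)

Hence PRS(X_Σ) =
    |P|=2: 3 collections, coeffs (), (1,1,1), (2)
    |P|=4: 2 collections, coeffs (1), (1)


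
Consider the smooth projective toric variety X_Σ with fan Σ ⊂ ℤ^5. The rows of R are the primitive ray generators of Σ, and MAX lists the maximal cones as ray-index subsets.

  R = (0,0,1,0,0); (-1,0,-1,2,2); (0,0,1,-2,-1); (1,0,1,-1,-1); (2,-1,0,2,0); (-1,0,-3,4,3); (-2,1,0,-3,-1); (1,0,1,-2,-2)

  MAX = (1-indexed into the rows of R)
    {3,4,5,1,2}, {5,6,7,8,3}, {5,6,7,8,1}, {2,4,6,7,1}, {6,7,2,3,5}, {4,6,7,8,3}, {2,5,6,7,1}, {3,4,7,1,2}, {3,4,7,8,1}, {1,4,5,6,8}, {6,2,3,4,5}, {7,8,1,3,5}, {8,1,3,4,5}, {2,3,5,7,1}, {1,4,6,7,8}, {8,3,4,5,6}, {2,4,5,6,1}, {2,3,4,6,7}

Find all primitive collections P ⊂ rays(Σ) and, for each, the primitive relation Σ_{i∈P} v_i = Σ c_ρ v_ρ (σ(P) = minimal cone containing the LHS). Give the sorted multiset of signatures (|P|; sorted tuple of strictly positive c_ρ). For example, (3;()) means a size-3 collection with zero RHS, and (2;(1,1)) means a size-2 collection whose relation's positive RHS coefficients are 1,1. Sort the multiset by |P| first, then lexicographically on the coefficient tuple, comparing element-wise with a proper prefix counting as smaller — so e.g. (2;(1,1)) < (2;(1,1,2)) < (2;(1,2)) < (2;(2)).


|primitive collections| = 3. Relations:

  P={2,8}:  v_{2} + v_{8} = 0  so sig = (2;())
  P={1,3,6}:  v_{1} + v_{3} + v_{6} = v_{2}  so sig = (3;(1))
  P={4,5,7}:  v_{4} + v_{5} + v_{7} = v_{8}  so sig = (3;(1))

so the primitive-relation signature multiset is
    |P|=2: 1 collection, coeffs ()
    |P|=3: 2 collections, coeffs (1), (1)


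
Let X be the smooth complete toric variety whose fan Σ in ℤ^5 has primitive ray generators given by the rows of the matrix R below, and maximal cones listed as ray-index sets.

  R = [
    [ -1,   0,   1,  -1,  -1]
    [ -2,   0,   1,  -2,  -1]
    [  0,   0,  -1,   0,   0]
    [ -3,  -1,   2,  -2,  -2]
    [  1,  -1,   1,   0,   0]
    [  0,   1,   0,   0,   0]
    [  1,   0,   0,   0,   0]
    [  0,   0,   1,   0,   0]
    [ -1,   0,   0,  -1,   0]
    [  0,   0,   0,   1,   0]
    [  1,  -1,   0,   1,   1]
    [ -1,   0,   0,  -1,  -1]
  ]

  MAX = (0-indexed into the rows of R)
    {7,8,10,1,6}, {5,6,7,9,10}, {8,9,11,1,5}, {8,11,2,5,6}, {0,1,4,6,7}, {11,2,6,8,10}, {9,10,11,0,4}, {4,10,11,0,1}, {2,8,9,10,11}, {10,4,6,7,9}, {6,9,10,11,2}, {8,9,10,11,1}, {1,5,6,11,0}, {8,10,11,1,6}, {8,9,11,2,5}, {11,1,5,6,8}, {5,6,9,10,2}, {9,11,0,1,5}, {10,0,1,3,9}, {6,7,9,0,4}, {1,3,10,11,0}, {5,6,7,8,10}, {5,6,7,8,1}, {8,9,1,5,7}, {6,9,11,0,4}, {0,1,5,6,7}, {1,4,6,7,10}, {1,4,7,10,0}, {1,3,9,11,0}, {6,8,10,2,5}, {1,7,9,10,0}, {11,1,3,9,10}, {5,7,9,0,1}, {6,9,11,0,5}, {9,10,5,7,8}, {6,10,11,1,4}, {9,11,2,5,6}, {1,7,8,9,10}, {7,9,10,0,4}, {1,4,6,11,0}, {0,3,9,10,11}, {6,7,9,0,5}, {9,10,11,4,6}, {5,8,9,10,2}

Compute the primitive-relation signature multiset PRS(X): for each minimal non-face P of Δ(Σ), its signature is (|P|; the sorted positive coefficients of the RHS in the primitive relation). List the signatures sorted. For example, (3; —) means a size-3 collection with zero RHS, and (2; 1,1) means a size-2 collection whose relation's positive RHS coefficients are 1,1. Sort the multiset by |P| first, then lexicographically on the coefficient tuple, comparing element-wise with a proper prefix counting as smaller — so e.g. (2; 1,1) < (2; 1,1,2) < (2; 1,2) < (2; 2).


The 22 primitive collections of Σ (r=12, n=5):

  P = {2,7}:  v_{2} + v_{7} = 0  so sig = (2; —)
  P = {0,2}:  v_{0} + v_{2} = v_{11}  so sig = (2; 1)
  P = {0,8}:  v_{0} + v_{8} = v_{1}  so sig = (2; 1)
  P = {7,11}:  v_{7} + v_{11} = v_{0}  so sig = (2; 1)
  P = {1,2}:  v_{1} + v_{2} = v_{8} + v_{11}  so sig = (2; 1,1)
  P = {4,5}:  v_{4} + v_{5} = v_{6} + v_{7}  so sig = (2; 1,1)
  P = {2,4}:  v_{2} + v_{4} = v_{6} + v_{10} + v_{11}  so sig = (2; 1,1,1)
  P = {3,5}:  v_{3} + v_{5} = v_{0} + v_{1} + v_{9}  so sig = (2; 1,1,1)
  P = {4,8}:  v_{4} + v_{8} = v_{1} + v_{6} + v_{10}  so sig = (2; 1,1,1)
  P = {2,3}:  v_{2} + v_{3} = v_{1} + v_{9} + v_{10} + 2·v_{11}  so sig = (2; 1,1,1,2)
  P = {3,7}:  v_{3} + v_{7} = 2·v_{0} + v_{1} + v_{9} + v_{10}  so sig = (2; 1,1,1,2)
  P = {3,8}:  v_{3} + v_{8} = 2·v_{1} + v_{9} + v_{10} + v_{11}  so sig = (2; 1,1,1,2)
  P = {3,6}:  v_{3} + v_{6} = 2·v_{0} + v_{10} + v_{11}  so sig = (2; 1,1,2)
  P = {3,4}:  v_{3} + v_{4} = 3·v_{0} + 2·v_{10} + v_{11}  so sig = (2; 1,2,3)
  P = {5,10,11}:  v_{5} + v_{10} + v_{11} = 0  so sig = (3; —)
  P = {6,8,9}:  v_{6} + v_{8} + v_{9} = 0  so sig = (3; —)
  P = {0,5,10}:  v_{0} + v_{5} + v_{10} = v_{7}  so sig = (3; 1)
  P = {0,6,10}:  v_{0} + v_{6} + v_{10} = v_{4}  so sig = (3; 1)
  P = {1,6,9}:  v_{1} + v_{6} + v_{9} = v_{0}  so sig = (3; 1)
  P = {1,5,10}:  v_{1} + v_{5} + v_{10} = v_{7} + v_{8}  so sig = (3; 1,1)
  P = {1,4,9}:  v_{1} + v_{4} + v_{9} = 2·v_{0} + v_{10}  so sig = (3; 1,2)
  P = {0,1,9,10,11}:  v_{0} + v_{1} + v_{9} + v_{10} + v_{11} = v_{3}  so sig = (5; 1)

Signatures (|P|; sorted positive RHS coefficients), sorted:
    (2; —)
    (2; 1)
    (2; 1)
    (2; 1)
    (2; 1,1)
    (2; 1,1)
    (2; 1,1,1)
    (2; 1,1,1)
    (2; 1,1,1)
    (2; 1,1,1,2)
    (2; 1,1,1,2)
    (2; 1,1,1,2)
    (2; 1,1,2)
    (2; 1,2,3)
    (3; —)
    (3; —)
    (3; 1)
    (3; 1)
    (3; 1)
    (3; 1,1)
    (3; 1,2)
    (5; 1)


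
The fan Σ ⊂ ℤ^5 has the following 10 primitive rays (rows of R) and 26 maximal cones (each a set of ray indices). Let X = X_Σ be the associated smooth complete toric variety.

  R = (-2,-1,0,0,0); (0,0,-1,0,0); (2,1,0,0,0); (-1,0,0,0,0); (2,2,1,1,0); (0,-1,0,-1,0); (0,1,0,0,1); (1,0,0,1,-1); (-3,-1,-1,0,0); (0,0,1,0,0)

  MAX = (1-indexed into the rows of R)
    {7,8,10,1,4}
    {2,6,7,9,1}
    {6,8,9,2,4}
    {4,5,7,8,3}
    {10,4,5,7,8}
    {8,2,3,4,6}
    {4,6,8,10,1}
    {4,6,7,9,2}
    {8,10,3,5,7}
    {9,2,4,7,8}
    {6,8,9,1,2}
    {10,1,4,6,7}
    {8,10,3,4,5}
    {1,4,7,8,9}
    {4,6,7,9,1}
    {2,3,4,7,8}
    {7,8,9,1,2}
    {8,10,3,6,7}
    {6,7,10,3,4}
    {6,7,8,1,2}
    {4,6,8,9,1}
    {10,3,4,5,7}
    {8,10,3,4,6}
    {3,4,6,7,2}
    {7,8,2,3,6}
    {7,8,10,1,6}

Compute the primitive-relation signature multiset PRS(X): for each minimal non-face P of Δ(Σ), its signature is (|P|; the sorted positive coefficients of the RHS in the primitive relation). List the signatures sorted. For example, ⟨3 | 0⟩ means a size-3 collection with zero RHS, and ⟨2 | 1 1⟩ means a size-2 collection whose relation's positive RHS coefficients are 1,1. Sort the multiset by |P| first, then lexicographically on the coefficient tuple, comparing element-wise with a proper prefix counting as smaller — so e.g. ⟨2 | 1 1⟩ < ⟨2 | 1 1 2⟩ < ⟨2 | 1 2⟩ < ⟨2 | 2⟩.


|primitive collections| = 12. Relations:

  P={1,3}:  v_{1} + v_{3} = 0 — sig = ⟨2 | 0⟩
  P={2,10}:  v_{2} + v_{10} = 0 — sig = ⟨2 | 0⟩
  P={3,9}:  v_{3} + v_{9} = v_{2} + v_{4} — sig = ⟨2 | 1 1⟩
  P={5,6}:  v_{5} + v_{6} = v_{3} + v_{10} — sig = ⟨2 | 1 1⟩
  P={9,10}:  v_{9} + v_{10} = v_{1} + v_{4} — sig = ⟨2 | 1 1⟩
  P={1,5}:  v_{1} + v_{5} = v_{4} + v_{7} + v_{8} + v_{10} — sig = ⟨2 | 1 1 1 1⟩
  P={2,5}:  v_{2} + v_{5} = v_{3} + v_{4} + v_{7} + v_{8} — sig = ⟨2 | 1 1 1 1⟩
  P={5,9}:  v_{5} + v_{9} = 2·v_{4} + v_{7} + v_{8} — sig = ⟨2 | 1 1 2⟩
  P={1,2,4}:  v_{1} + v_{2} + v_{4} = v_{9} — sig = ⟨3 | 1⟩
  P={4,6,7,8}:  v_{4} + v_{6} + v_{7} + v_{8} = 0 — sig = ⟨4 | 0⟩
  P={6,7,8,9}:  v_{6} + v_{7} + v_{8} + v_{9} = v_{1} + v_{2} — sig = ⟨4 | 1 1⟩
  P={3,4,7,8,10}:  v_{3} + v_{4} + v_{7} + v_{8} + v_{10} = v_{5} — sig = ⟨5 | 1⟩

Signatures (|P|; sorted positive RHS coefficients), sorted:
    |P|=2: 8 collections, coeffs (), (), (1,1), (1,1), (1,1), (1,1,1,1), (1,1,1,1), (1,1,2)
    |P|=3: 1 collection, coeffs (1)
    |P|=4: 2 collections, coeffs (), (1,1)
    |P|=5: 1 collection, coeffs (1)


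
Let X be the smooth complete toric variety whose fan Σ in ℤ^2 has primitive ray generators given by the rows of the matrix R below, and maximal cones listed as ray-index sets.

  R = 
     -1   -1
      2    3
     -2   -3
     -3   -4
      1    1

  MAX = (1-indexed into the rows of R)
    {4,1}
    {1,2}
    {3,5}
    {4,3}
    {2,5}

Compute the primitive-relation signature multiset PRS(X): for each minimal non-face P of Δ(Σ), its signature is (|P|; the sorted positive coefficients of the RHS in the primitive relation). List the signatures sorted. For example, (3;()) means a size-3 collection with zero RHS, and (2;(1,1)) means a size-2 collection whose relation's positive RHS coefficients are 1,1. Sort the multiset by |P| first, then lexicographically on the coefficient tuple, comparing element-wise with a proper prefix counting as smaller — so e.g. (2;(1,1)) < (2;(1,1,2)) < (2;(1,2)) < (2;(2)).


|primitive collections| = 5. Relations:

  P = {1,5}:  v_{1} + v_{5} = 0  →  sig = (2;())
  P = {2,3}:  v_{2} + v_{3} = 0  →  sig = (2;())
  P = {1,3}:  v_{1} + v_{3} = v_{4}  →  sig = (2;(1))
  P = {2,4}:  v_{2} + v_{4} = v_{1}  →  sig = (2;(1))
  P = {4,5}:  v_{4} + v_{5} = v_{3}  →  sig = (2;(1))

Sorted signature multiset PRS(X):
[(2;()), (2;()), (2;(1)), (2;(1)), (2;(1))]


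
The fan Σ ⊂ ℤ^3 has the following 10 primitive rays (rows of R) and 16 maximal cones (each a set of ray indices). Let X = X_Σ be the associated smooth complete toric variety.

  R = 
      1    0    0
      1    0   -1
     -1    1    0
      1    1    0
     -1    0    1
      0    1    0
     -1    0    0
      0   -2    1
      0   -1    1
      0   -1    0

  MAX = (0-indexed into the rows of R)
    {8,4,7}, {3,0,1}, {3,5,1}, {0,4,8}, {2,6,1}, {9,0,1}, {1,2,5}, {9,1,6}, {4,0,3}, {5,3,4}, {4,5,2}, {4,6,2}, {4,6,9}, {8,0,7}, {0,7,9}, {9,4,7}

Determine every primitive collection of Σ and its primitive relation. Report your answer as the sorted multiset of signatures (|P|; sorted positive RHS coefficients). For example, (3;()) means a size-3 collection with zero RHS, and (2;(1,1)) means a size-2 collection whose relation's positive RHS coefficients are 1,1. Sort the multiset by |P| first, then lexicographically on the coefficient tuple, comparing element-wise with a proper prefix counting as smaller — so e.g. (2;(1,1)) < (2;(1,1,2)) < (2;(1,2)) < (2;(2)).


Primitive collections (23):

  P={0,6}:  v_{0} + v_{6} = 0  →  sig = (2;())
  P={1,4}:  v_{1} + v_{4} = 0  →  sig = (2;())
  P={5,9}:  v_{5} + v_{9} = 0  →  sig = (2;())
  P={0,2}:  v_{0} + v_{2} = v_{5}  →  sig = (2;(1))
  P={0,5}:  v_{0} + v_{5} = v_{3}  →  sig = (2;(1))
  P={2,8}:  v_{2} + v_{8} = v_{4}  →  sig = (2;(1))
  P={2,9}:  v_{2} + v_{9} = v_{6}  →  sig = (2;(1))
  P={3,6}:  v_{3} + v_{6} = v_{5}  →  sig = (2;(1))
  P={3,9}:  v_{3} + v_{9} = v_{0}  →  sig = (2;(1))
  P={5,6}:  v_{5} + v_{6} = v_{2}  →  sig = (2;(1))
  P={5,7}:  v_{5} + v_{7} = v_{8}  →  sig = (2;(1))
  P={8,9}:  v_{8} + v_{9} = v_{7}  →  sig = (2;(1))
  P={1,8}:  v_{1} + v_{8} = v_{0} + v_{9}  →  sig = (2;(1,1))
  P={2,7}:  v_{2} + v_{7} = v_{4} + v_{9}  →  sig = (2;(1,1))
  P={3,7}:  v_{3} + v_{7} = v_{0} + v_{8}  →  sig = (2;(1,1))
  P={5,8}:  v_{5} + v_{8} = v_{0} + v_{4}  →  sig = (2;(1,1))
  P={6,8}:  v_{6} + v_{8} = v_{4} + v_{9}  →  sig = (2;(1,1))
  P={1,7}:  v_{1} + v_{7} = v_{0} + 2·v_{9}  →  sig = (2;(1,2))
  P={3,8}:  v_{3} + v_{8} = 2·v_{0} + v_{4}  →  sig = (2;(1,2))
  P={6,7}:  v_{6} + v_{7} = v_{4} + 2·v_{9}  →  sig = (2;(1,2))
  P={2,3}:  v_{2} + v_{3} = 2·v_{5}  →  sig = (2;(2))
  P={0,4,9}:  v_{0} + v_{4} + v_{9} = v_{8}  →  sig = (3;(1))
  P={0,4,7}:  v_{0} + v_{4} + v_{7} = 2·v_{8}  →  sig = (3;(2))

Sorted signature multiset PRS(X):
    (2;())
    (2;())
    (2;())
    (2;(1))
    (2;(1))
    (2;(1))
    (2;(1))
    (2;(1))
    (2;(1))
    (2;(1))
    (2;(1))
    (2;(1))
    (2;(1,1))
    (2;(1,1))
    (2;(1,1))
    (2;(1,1))
    (2;(1,1))
    (2;(1,2))
    (2;(1,2))
    (2;(1,2))
    (2;(2))
    (3;(1))
    (3;(2))


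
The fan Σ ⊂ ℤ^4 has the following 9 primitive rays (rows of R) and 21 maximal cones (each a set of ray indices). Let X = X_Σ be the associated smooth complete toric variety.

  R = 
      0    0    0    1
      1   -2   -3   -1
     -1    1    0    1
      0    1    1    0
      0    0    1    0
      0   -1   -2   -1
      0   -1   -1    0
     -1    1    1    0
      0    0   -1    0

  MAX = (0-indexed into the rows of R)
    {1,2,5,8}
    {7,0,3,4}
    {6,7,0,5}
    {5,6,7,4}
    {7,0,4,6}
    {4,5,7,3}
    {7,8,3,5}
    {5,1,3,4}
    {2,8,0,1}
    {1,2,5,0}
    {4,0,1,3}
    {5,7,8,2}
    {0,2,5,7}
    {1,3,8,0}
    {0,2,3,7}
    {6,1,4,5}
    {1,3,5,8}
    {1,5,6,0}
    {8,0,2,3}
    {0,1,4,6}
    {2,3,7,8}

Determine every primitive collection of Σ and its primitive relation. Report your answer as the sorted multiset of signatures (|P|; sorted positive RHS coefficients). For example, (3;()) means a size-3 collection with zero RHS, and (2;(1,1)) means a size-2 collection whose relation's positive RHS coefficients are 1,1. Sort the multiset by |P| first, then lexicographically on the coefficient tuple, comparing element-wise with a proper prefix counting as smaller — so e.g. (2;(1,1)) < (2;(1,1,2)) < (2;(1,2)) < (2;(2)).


|primitive collections| = 12. Relations:

  {3,6}:  v_{3} + v_{6} = 0  so sig = (2;())
  {4,8}:  v_{4} + v_{8} = 0  so sig = (2;())
  {1,7}:  v_{1} + v_{7} = v_{5}  so sig = (2;(1))
  {2,4}:  v_{2} + v_{4} = v_{0} + v_{7}  so sig = (2;(1,1))
  {6,8}:  v_{6} + v_{8} = v_{0} + v_{5}  so sig = (2;(1,1))
  {2,6}:  v_{2} + v_{6} = 2·v_{0} + v_{5} + v_{7}  so sig = (2;(1,1,2))
  {0,3,5}:  v_{0} + v_{3} + v_{5} = v_{8}  so sig = (3;(1))
  {0,4,5}:  v_{0} + v_{4} + v_{5} = v_{6}  so sig = (3;(1))
  {0,7,8}:  v_{0} + v_{7} + v_{8} = v_{2}  so sig = (3;(1))
  {0,5,8}:  v_{0} + v_{5} + v_{8} = v_{1} + v_{2}  so sig = (3;(1,1))
  {2,3,5}:  v_{2} + v_{3} + v_{5} = v_{7} + 2·v_{8}  so sig = (3;(1,2))
  {1,2,3}:  v_{1} + v_{2} + v_{3} = 2·v_{8}  so sig = (3;(2))

Hence PRS(X_Σ) =
[(2;()), (2;()), (2;(1)), (2;(1,1)), (2;(1,1)), (2;(1,1,2)), (3;(1)), (3;(1)), (3;(1)), (3;(1,1)), (3;(1,2)), (3;(2))]


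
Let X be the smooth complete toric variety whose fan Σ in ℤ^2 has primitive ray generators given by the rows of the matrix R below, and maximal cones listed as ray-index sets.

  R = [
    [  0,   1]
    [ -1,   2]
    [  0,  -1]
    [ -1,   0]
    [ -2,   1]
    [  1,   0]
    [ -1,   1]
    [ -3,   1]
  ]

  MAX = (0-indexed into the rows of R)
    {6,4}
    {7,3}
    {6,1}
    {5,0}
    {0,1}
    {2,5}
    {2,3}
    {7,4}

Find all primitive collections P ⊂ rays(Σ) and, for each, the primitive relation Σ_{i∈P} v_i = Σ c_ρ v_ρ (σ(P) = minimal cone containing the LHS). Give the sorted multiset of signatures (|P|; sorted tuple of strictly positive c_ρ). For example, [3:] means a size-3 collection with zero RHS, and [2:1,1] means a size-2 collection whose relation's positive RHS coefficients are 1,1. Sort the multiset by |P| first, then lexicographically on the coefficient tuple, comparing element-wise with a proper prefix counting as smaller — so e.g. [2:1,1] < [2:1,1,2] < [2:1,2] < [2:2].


|primitive collections| = 20. Relations:

  P={0,2}:  v_{0} + v_{2} = 0  →  sig = [2:]
  P={3,5}:  v_{3} + v_{5} = 0  →  sig = [2:]
  P={0,3}:  v_{0} + v_{3} = v_{6}  →  sig = [2:1]
  P={0,6}:  v_{0} + v_{6} = v_{1}  →  sig = [2:1]
  P={1,2}:  v_{1} + v_{2} = v_{6}  →  sig = [2:1]
  P={2,6}:  v_{2} + v_{6} = v_{3}  →  sig = [2:1]
  P={3,4}:  v_{3} + v_{4} = v_{7}  →  sig = [2:1]
  P={3,6}:  v_{3} + v_{6} = v_{4}  →  sig = [2:1]
  P={4,5}:  v_{4} + v_{5} = v_{6}  →  sig = [2:1]
  P={5,6}:  v_{5} + v_{6} = v_{0}  →  sig = [2:1]
  P={5,7}:  v_{5} + v_{7} = v_{4}  →  sig = [2:1]
  P={0,7}:  v_{0} + v_{7} = v_{4} + v_{6}  →  sig = [2:1,1]
  P={1,7}:  v_{1} + v_{7} = v_{4} + 2·v_{6}  →  sig = [2:1,2]
  P={0,4}:  v_{0} + v_{4} = 2·v_{6}  →  sig = [2:2]
  P={1,3}:  v_{1} + v_{3} = 2·v_{6}  →  sig = [2:2]
  P={1,5}:  v_{1} + v_{5} = 2·v_{0}  →  sig = [2:2]
  P={2,4}:  v_{2} + v_{4} = 2·v_{3}  →  sig = [2:2]
  P={6,7}:  v_{6} + v_{7} = 2·v_{4}  →  sig = [2:2]
  P={1,4}:  v_{1} + v_{4} = 3·v_{6}  →  sig = [2:3]
  P={2,7}:  v_{2} + v_{7} = 3·v_{3}  →  sig = [2:3]

Sorted signature multiset PRS(X):
{ [2:] ×2,  [2:1] ×9,  [2:1,1],  [2:1,2],  [2:2] ×5,  [2:3] ×2 }


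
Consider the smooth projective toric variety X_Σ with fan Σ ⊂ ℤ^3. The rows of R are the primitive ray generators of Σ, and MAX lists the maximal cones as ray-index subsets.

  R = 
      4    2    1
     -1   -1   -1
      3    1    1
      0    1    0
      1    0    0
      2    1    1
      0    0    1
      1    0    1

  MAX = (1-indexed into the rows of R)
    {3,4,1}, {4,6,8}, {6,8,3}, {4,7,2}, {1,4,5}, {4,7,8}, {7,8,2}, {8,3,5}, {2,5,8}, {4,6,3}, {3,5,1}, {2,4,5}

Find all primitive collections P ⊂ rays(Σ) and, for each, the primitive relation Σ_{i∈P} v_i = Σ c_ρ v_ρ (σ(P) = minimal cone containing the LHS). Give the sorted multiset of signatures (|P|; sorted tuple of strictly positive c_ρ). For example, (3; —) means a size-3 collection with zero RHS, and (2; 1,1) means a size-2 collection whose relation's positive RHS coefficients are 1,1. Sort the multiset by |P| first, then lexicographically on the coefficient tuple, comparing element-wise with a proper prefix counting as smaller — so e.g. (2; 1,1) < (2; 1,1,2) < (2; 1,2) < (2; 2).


Primitive collections (14):

  • {2,6}:  v_{2} + v_{6} = v_{5} — sig = (2; 1)
  • {5,6}:  v_{5} + v_{6} = v_{3} — sig = (2; 1)
  • {5,7}:  v_{5} + v_{7} = v_{8} — sig = (2; 1)
  • {1,8}:  v_{1} + v_{8} = v_{3} + v_{6} — sig = (2; 1,1)
  • {3,7}:  v_{3} + v_{7} = v_{6} + v_{8} — sig = (2; 1,1)
  • {1,6}:  v_{1} + v_{6} = 2·v_{3} + v_{4} — sig = (2; 1,2)
  • {6,7}:  v_{6} + v_{7} = v_{4} + 2·v_{8} — sig = (2; 1,2)
  • {1,2}:  v_{1} + v_{2} = v_{4} + 3·v_{5} — sig = (2; 1,3)
  • {1,7}:  v_{1} + v_{7} = 2·v_{6} — sig = (2; 2)
  • {2,3}:  v_{2} + v_{3} = 2·v_{5} — sig = (2; 2)
  • {2,4,8}:  v_{2} + v_{4} + v_{8} = 0 — sig = (3; —)
  • {3,4,5}:  v_{3} + v_{4} + v_{5} = v_{1} — sig = (3; 1)
  • {4,5,8}:  v_{4} + v_{5} + v_{8} = v_{6} — sig = (3; 1)
  • {3,4,8}:  v_{3} + v_{4} + v_{8} = 2·v_{6} — sig = (3; 2)

Signatures (|P|; sorted positive RHS coefficients), sorted:
[(2; 1), (2; 1), (2; 1), (2; 1,1), (2; 1,1), (2; 1,2), (2; 1,2), (2; 1,3), (2; 2), (2; 2), (3; —), (3; 1), (3; 1), (3; 2)]


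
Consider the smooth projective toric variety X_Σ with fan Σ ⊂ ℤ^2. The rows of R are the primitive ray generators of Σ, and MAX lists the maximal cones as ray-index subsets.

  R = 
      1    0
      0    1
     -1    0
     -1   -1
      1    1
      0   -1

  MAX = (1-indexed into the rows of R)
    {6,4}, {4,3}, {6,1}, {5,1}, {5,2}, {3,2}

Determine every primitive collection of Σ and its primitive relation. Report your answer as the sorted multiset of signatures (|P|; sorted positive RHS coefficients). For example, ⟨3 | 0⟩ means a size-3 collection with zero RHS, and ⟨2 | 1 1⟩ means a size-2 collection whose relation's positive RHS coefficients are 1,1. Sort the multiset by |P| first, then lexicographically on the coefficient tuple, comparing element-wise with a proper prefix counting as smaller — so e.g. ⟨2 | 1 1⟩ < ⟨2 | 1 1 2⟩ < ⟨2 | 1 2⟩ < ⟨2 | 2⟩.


9 collections generate NE(X_Σ); each relation:

  • {1,3}:  v_{1} + v_{3} = 0  →  sig = ⟨2 | 0⟩
  • {2,6}:  v_{2} + v_{6} = 0  →  sig = ⟨2 | 0⟩
  • {4,5}:  v_{4} + v_{5} = 0  →  sig = ⟨2 | 0⟩
  • {1,2}:  v_{1} + v_{2} = v_{5}  →  sig = ⟨2 | 1⟩
  • {1,4}:  v_{1} + v_{4} = v_{6}  →  sig = ⟨2 | 1⟩
  • {2,4}:  v_{2} + v_{4} = v_{3}  →  sig = ⟨2 | 1⟩
  • {3,5}:  v_{3} + v_{5} = v_{2}  →  sig = ⟨2 | 1⟩
  • {3,6}:  v_{3} + v_{6} = v_{4}  →  sig = ⟨2 | 1⟩
  • {5,6}:  v_{5} + v_{6} = v_{1}  →  sig = ⟨2 | 1⟩

Sorted signature multiset PRS(X):
    ⟨2 | 0⟩
    ⟨2 | 0⟩
    ⟨2 | 0⟩
    ⟨2 | 1⟩
    ⟨2 | 1⟩
    ⟨2 | 1⟩
    ⟨2 | 1⟩
    ⟨2 | 1⟩
    ⟨2 | 1⟩


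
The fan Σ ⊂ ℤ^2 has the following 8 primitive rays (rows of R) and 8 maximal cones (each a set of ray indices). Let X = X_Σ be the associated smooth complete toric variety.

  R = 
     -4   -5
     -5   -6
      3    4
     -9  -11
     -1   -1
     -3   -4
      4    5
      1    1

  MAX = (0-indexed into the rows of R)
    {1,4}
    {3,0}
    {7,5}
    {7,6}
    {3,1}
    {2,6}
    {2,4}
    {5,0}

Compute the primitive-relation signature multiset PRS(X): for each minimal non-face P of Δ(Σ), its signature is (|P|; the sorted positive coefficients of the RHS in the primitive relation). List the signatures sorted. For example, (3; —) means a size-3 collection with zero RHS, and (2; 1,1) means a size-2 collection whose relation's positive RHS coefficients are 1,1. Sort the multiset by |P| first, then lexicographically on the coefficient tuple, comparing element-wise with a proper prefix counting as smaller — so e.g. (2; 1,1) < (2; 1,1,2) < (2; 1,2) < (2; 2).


|primitive collections| = 20. Relations:

  • {0,6}:  v_{0} + v_{6} = 0  ⇒ sig = (2; —)
  • {2,5}:  v_{2} + v_{5} = 0  ⇒ sig = (2; —)
  • {4,7}:  v_{4} + v_{7} = 0  ⇒ sig = (2; —)
  • {0,1}:  v_{0} + v_{1} = v_{3}  ⇒ sig = (2; 1)
  • {0,2}:  v_{0} + v_{2} = v_{4}  ⇒ sig = (2; 1)
  • {0,4}:  v_{0} + v_{4} = v_{1}  ⇒ sig = (2; 1)
  • {0,7}:  v_{0} + v_{7} = v_{5}  ⇒ sig = (2; 1)
  • {1,6}:  v_{1} + v_{6} = v_{4}  ⇒ sig = (2; 1)
  • {1,7}:  v_{1} + v_{7} = v_{0}  ⇒ sig = (2; 1)
  • {2,7}:  v_{2} + v_{7} = v_{6}  ⇒ sig = (2; 1)
  • {3,6}:  v_{3} + v_{6} = v_{1}  ⇒ sig = (2; 1)
  • {4,5}:  v_{4} + v_{5} = v_{0}  ⇒ sig = (2; 1)
  • {4,6}:  v_{4} + v_{6} = v_{2}  ⇒ sig = (2; 1)
  • {5,6}:  v_{5} + v_{6} = v_{7}  ⇒ sig = (2; 1)
  • {2,3}:  v_{2} + v_{3} = v_{1} + v_{4}  ⇒ sig = (2; 1,1)
  • {1,2}:  v_{1} + v_{2} = 2·v_{4}  ⇒ sig = (2; 2)
  • {1,5}:  v_{1} + v_{5} = 2·v_{0}  ⇒ sig = (2; 2)
  • {3,4}:  v_{3} + v_{4} = 2·v_{1}  ⇒ sig = (2; 2)
  • {3,7}:  v_{3} + v_{7} = 2·v_{0}  ⇒ sig = (2; 2)
  • {3,5}:  v_{3} + v_{5} = 3·v_{0}  ⇒ sig = (2; 3)

Sorted signature multiset PRS(X):
{ (2; —) ×3,  (2; 1) ×11,  (2; 1,1),  (2; 2) ×4,  (2; 3) }


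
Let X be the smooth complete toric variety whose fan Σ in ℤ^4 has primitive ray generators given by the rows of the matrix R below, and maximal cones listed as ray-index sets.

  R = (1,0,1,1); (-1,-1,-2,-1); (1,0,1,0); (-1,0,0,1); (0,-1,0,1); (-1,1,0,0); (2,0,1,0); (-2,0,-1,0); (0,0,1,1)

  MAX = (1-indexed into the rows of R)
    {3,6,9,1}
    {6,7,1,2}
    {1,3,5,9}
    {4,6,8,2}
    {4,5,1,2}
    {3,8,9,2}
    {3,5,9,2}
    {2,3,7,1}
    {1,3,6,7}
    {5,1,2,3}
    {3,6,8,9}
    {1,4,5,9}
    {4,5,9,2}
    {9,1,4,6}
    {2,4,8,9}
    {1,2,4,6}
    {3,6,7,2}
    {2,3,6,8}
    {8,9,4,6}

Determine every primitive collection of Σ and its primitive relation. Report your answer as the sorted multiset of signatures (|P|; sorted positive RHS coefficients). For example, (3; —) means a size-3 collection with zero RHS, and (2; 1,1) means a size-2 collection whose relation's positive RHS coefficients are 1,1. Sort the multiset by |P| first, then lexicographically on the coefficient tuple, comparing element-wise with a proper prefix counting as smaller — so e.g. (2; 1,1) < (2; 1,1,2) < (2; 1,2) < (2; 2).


The 11 primitive collections of Σ (r=9, n=4):

  P={7,8}:  v_{7} + v_{8} = 0  ⟹  sig = (2; —)
  P={1,8}:  v_{1} + v_{8} = v_{4}  ⟹  sig = (2; 1)
  P={3,4}:  v_{3} + v_{4} = v_{9}  ⟹  sig = (2; 1)
  P={4,7}:  v_{4} + v_{7} = v_{1}  ⟹  sig = (2; 1)
  P={5,6}:  v_{5} + v_{6} = v_{4}  ⟹  sig = (2; 1)
  P={7,9}:  v_{7} + v_{9} = v_{1} + v_{3}  ⟹  sig = (2; 1,1)
  P={5,8}:  v_{5} + v_{8} = v_{2} + v_{4} + v_{9}  ⟹  sig = (2; 1,1,1)
  P={5,7}:  v_{5} + v_{7} = 2·v_{1} + v_{2} + v_{3}  ⟹  sig = (2; 1,1,2)
  P={1,2,9}:  v_{1} + v_{2} + v_{9} = v_{5}  ⟹  sig = (3; 1)
  P={2,6,9}:  v_{2} + v_{6} + v_{9} = v_{8}  ⟹  sig = (3; 1)
  P={1,2,3,6}:  v_{1} + v_{2} + v_{3} + v_{6} = 0  ⟹  sig = (4; —)

Signatures (|P|; sorted positive RHS coefficients), sorted:
    |P|=2: 8 collections, coeffs (), (1), (1), (1), (1), (1,1), (1,1,1), (1,1,2)
    |P|=3: 2 collections, coeffs (1), (1)
    |P|=4: 1 collection, coeffs ()
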